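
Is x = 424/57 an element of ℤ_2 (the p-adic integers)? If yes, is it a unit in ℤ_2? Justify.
x ∈ ℤ_2 but not a unit; v_2(x) = 3 > 0

ℤ_2 = {x ∈ ℚ_2 : v_2(x) ≥ 0} and ℤ_2^× = {x ∈ ℤ_2 : v_2(x) = 0}. Here v_2(424/57) = v_2(num) − v_2(den) = 3; compare against these criteria.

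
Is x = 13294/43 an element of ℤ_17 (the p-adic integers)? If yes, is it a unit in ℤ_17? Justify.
x ∈ ℤ_17 but not a unit; v_17(x) = 2 > 0

ℤ_17 = {x ∈ ℚ_17 : v_17(x) ≥ 0} and ℤ_17^× = {x ∈ ℤ_17 : v_17(x) = 0}. Here v_17(13294/43) = v_17(num) − v_17(den) = 2; compare against these criteria.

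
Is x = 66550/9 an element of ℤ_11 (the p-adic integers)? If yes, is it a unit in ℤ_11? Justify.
x ∈ ℤ_11 but not a unit; v_11(x) = 3 > 0

ℤ_11 = {x ∈ ℚ_11 : v_11(x) ≥ 0} and ℤ_11^× = {x ∈ ℤ_11 : v_11(x) = 0}. Here v_11(66550/9) = v_11(num) − v_11(den) = 3; compare against these criteria.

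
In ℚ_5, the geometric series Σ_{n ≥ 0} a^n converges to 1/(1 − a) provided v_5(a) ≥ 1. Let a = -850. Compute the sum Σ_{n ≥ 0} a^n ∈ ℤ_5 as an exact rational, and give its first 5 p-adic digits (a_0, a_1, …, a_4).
Σ a^n = 1/(1 − a) = 1/851;  first 5 digits = (1, 0, 1, 3, 4)

v_5(a) = 2 ≥ 1, so the series converges in ℤ_5 to 1/(1 − a) = 1/(1 − (-850)) = 1/851. Expand this rational in ℤ_5: compute digits iteratively via d_i = x_i mod 5, x_{i+1} = (x_i − d_i)/5. The first 5 digits are (1, 0, 1, 3, 4).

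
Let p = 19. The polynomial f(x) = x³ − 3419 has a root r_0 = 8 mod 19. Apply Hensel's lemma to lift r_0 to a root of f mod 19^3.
r_2 = 6335 (mod 6859)

Hensel: r_{i+1} = r_i − f(r_i)/f′(r_i) mod 19^{i+2}, where f′(x) = 3x². Iterate:
  r_0 = 8 (mod 19)
  r_1 = 198 (mod 361)
  r_2 = 6335 (mod 6859)
Final: r = 6335 with f(r) ≡ 0 mod 19^3.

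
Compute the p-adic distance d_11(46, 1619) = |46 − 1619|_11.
d_11(46, 1619) = 1/121

Step 1 — x − y = 46 − 1619 = -1573. Step 2 — v_11(-1573) = 2 (factor: -1573 = −(11^2 · 13); the sign does not affect v_p). Step 3 — |x − y|_11 = 11^{-2} = 1/121.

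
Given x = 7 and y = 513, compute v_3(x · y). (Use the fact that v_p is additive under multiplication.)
v_3(3591) = 3

v_p(x) = 0 (factor: 7 = 3^0 · 7); v_p(y) = 3 (factor: 513 = 3^3 · 19). Additivity: v_p(xy) = v_p(x) + v_p(y) = 0 + 3 = 3. (Direct check: xy = 3591 = 3^3 · (133).)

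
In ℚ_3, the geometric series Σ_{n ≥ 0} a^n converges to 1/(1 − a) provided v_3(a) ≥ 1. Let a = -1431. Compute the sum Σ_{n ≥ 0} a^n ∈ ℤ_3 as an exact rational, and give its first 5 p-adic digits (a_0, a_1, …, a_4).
Σ a^n = 1/(1 − a) = 1/1432;  first 5 digits = (1, 0, 0, 1, 0)

v_3(a) = 3 ≥ 1, so the series converges in ℤ_3 to 1/(1 − a) = 1/(1 − (-1431)) = 1/1432. Expand this rational in ℤ_3: compute digits iteratively via d_i = x_i mod 3, x_{i+1} = (x_i − d_i)/3. The first 5 digits are (1, 0, 0, 1, 0).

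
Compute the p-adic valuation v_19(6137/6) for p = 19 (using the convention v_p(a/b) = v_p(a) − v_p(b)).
v_19(6137/6) = 2

Factor powers of 19 from the numerator and denominator of the reduced fraction: 6137 = 19^2 · 17 and 6 = 19^0 · 6. Apply v_p(a/b) = v_p(a) − v_p(b): v_19(6137/6) = 2 − 0 = 2.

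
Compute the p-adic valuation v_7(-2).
v_7(-2) = 0

v_7(n) is the largest exponent k such that 7^k divides n. Factor out: -2 = -7^0 · 2. (Sign doesn't affect v_p.) So v_7(-2) = 0.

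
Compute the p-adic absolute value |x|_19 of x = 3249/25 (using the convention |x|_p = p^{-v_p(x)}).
|3249/25|_19 = 1/361

Step 1 — compute v_19(x) by factoring powers of 19 out of the numerator and denominator: v_19(3249/25) = 2. Step 2 — apply |x|_p = p^{-v_p(x)} = 19^{-2} = 1/361.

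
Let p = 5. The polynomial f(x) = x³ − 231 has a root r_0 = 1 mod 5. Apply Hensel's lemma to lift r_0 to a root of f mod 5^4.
r_3 = 311 (mod 625)

Hensel: r_{i+1} = r_i − f(r_i)/f′(r_i) mod 5^{i+2}, where f′(x) = 3x². Iterate:
  r_0 = 1 (mod 5)
  r_1 = 11 (mod 25)
  r_2 = 61 (mod 125)
  r_3 = 311 (mod 625)
Final: r = 311 with f(r) ≡ 0 mod 5^4.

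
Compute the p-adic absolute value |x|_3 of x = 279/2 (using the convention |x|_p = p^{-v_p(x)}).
|279/2|_3 = 1/9

Step 1 — compute v_3(x) by factoring powers of 3 out of the numerator and denominator: v_3(279/2) = 2. Step 2 — apply |x|_p = p^{-v_p(x)} = 3^{-2} = 1/9.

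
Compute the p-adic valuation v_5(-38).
v_5(-38) = 0

v_5(n) is the largest exponent k such that 5^k divides n. Factor out: -38 = -5^0 · 38. (Sign doesn't affect v_p.) So v_5(-38) = 0.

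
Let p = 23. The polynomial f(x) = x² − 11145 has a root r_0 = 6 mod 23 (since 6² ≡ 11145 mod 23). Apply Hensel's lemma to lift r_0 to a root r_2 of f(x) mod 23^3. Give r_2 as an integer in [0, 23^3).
r_2 = 10057 (mod 12167)

Hensel's recurrence: r_{i+1} = r_i − f(r_i)·(f′(r_i))^{-1} mod 23^{i+2}, with f′(x) = 2x. Iterate:
  r_0 = 6 (mod 23)
  r_1 = 6 (mod 529)
  r_2 = 10057 (mod 12167)
Final: r_2 = 10057, and one checks f(r_2) ≡ 0 mod 23^3.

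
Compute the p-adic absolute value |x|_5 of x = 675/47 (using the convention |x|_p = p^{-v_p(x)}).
|675/47|_5 = 1/25

Step 1 — compute v_5(x) by factoring powers of 5 out of the numerator and denominator: v_5(675/47) = 2. Step 2 — apply |x|_p = p^{-v_p(x)} = 5^{-2} = 1/25.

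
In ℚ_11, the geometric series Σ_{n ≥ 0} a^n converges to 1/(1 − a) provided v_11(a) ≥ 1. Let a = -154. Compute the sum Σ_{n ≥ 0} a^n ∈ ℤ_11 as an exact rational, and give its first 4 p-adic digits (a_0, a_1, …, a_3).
Σ a^n = 1/(1 − a) = 1/155;  first 4 digits = (1, 8, 7, 1)

v_11(a) = 1 ≥ 1, so the series converges in ℤ_11 to 1/(1 − a) = 1/(1 − (-154)) = 1/155. Expand this rational in ℤ_11: compute digits iteratively via d_i = x_i mod 11, x_{i+1} = (x_i − d_i)/11. The first 4 digits are (1, 8, 7, 1).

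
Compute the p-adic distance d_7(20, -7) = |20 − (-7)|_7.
d_7(20, -7) = 1

Step 1 — x − y = 20 − (-7) = 27. Step 2 — v_7(27) = 0 (factor: 27 = (7^0 · 27); the sign does not affect v_p). Step 3 — |x − y|_7 = 7^{0} = 1.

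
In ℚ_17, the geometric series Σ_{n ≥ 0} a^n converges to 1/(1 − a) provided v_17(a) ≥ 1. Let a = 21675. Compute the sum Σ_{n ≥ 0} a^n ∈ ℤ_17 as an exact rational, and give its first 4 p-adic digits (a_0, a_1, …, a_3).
Σ a^n = 1/(1 − a) = -1/21674;  first 4 digits = (1, 0, 7, 4)

v_17(a) = 2 ≥ 1, so the series converges in ℤ_17 to 1/(1 − a) = 1/(1 − 21675) = -1/21674. Expand this rational in ℤ_17: compute digits iteratively via d_i = x_i mod 17, x_{i+1} = (x_i − d_i)/17. The first 4 digits are (1, 0, 7, 4).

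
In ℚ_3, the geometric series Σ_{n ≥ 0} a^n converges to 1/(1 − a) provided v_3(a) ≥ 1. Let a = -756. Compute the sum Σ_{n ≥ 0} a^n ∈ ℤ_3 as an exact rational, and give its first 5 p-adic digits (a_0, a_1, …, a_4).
Σ a^n = 1/(1 − a) = 1/757;  first 5 digits = (1, 0, 0, 2, 2)

v_3(a) = 3 ≥ 1, so the series converges in ℤ_3 to 1/(1 − a) = 1/(1 − (-756)) = 1/757. Expand this rational in ℤ_3: compute digits iteratively via d_i = x_i mod 3, x_{i+1} = (x_i − d_i)/3. The first 5 digits are (1, 0, 0, 2, 2).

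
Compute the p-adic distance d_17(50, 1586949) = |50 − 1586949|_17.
d_17(50, 1586949) = 1/83521

Step 1 — x − y = 50 − 1586949 = -1586899. Step 2 — v_17(-1586899) = 4 (factor: -1586899 = −(17^4 · 19); the sign does not affect v_p). Step 3 — |x − y|_17 = 17^{-4} = 1/83521.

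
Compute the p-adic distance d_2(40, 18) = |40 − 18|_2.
d_2(40, 18) = 1/2

Step 1 — x − y = 40 − 18 = 22. Step 2 — v_2(22) = 1 (factor: 22 = (2^1 · 11); the sign does not affect v_p). Step 3 — |x − y|_2 = 2^{-1} = 1/2.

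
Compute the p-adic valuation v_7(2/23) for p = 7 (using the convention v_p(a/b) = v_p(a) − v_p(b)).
v_7(2/23) = 0

Factor powers of 7 from the numerator and denominator of the reduced fraction: 2 = 7^0 · 2 and 23 = 7^0 · 23. Apply v_p(a/b) = v_p(a) − v_p(b): v_7(2/23) = 0 − 0 = 0.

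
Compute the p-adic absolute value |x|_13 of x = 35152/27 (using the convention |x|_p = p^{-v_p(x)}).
|35152/27|_13 = 1/2197

Step 1 — compute v_13(x) by factoring powers of 13 out of the numerator and denominator: v_13(35152/27) = 3. Step 2 — apply |x|_p = p^{-v_p(x)} = 13^{-3} = 1/2197.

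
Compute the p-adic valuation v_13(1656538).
v_13(1656538) = 4

v_13(n) is the largest exponent k such that 13^k divides n. Factor out: 1656538 = 13^4 · 58. (Sign doesn't affect v_p.) So v_13(1656538) = 4.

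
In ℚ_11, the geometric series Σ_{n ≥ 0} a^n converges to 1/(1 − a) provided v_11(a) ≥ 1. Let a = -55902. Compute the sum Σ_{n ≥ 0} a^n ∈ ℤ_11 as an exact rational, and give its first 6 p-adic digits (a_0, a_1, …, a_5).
Σ a^n = 1/(1 − a) = 1/55903;  first 6 digits = (1, 0, 0, 2, 7, 10)

v_11(a) = 3 ≥ 1, so the series converges in ℤ_11 to 1/(1 − a) = 1/(1 − (-55902)) = 1/55903. Expand this rational in ℤ_11: compute digits iteratively via d_i = x_i mod 11, x_{i+1} = (x_i − d_i)/11. The first 6 digits are (1, 0, 0, 2, 7, 10).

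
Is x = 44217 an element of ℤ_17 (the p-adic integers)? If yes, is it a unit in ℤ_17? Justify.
x ∈ ℤ_17 but not a unit; v_17(x) = 3 > 0

ℤ_17 = {x ∈ ℚ_17 : v_17(x) ≥ 0} and ℤ_17^× = {x ∈ ℤ_17 : v_17(x) = 0}. Here v_17(44217) = v_17(num) − v_17(den) = 3; compare against these criteria.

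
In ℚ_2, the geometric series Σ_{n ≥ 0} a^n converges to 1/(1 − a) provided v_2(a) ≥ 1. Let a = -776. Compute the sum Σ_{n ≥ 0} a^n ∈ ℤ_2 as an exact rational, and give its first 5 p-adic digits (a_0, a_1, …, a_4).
Σ a^n = 1/(1 − a) = 1/777;  first 5 digits = (1, 0, 0, 1, 1)

v_2(a) = 3 ≥ 1, so the series converges in ℤ_2 to 1/(1 − a) = 1/(1 − (-776)) = 1/777. Expand this rational in ℤ_2: compute digits iteratively via d_i = x_i mod 2, x_{i+1} = (x_i − d_i)/2. The first 5 digits are (1, 0, 0, 1, 1).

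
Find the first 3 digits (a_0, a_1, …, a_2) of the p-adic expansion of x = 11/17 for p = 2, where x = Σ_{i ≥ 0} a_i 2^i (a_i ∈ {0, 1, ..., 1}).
(a_0, …, a_2) = (1, 1, 0)

v_2(11/17) = 0 (numerator and denominator both coprime to 2), so x ∈ ℤ_2^×. Compute digits iteratively via a_i = x_i mod 2, x_{i+1} = (x_i − a_i)/2, with x_0 = x:
  x_0 = 11/17;  a_0 = 1;  x_1 = (x_0 − 1)/2 = -3/17
  x_1 = -3/17;  a_1 = 1;  x_2 = (x_1 − 1)/2 = -10/17
  x_2 = -10/17;  a_2 = 0;  x_3 = (x_2 − 0)/2 = -5/17
Digits: (1, 1, 0).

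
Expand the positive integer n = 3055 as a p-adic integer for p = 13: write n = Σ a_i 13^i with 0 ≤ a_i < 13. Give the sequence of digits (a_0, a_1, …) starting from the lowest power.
(a_0, a_1, …) = (0, 1, 5, 1)

Repeated division by 13 gives the digits low-to-high: 3055 = 1·13^1 + 5·13^2 + 1·13^3. Digit sequence: (0, 1, 5, 1).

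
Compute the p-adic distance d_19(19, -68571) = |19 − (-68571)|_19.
d_19(19, -68571) = 1/6859

Step 1 — x − y = 19 − (-68571) = 68590. Step 2 — v_19(68590) = 3 (factor: 68590 = (19^3 · 10); the sign does not affect v_p). Step 3 — |x − y|_19 = 19^{-3} = 1/6859.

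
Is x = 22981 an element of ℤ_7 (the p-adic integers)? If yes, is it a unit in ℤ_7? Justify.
x ∈ ℤ_7 but not a unit; v_7(x) = 3 > 0

ℤ_7 = {x ∈ ℚ_7 : v_7(x) ≥ 0} and ℤ_7^× = {x ∈ ℤ_7 : v_7(x) = 0}. Here v_7(22981) = v_7(num) − v_7(den) = 3; compare against these criteria.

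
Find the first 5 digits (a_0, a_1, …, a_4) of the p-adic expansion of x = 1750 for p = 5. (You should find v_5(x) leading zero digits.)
(a_0, …, a_4) = (0, 0, 0, 4, 2)

v_5(1750) = 3, so a_0 = ... = a_2 = 0. Factor out: x = 5^3 · u with u = 14 a unit in ℤ_5. Expand u iteratively via a_{v+i} = u_i mod 5, u_{i+1} = (u_i − a_{v+i})/5:
  u_0 = 14;  a_3 = 4;  u_1 = (u_0 − 4)/5 = 2
  u_1 = 2;  a_4 = 2;  u_2 = (u_1 − 2)/5 = 0
Digits: (0, 0, 0, 4, 2).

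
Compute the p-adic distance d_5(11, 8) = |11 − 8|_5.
d_5(11, 8) = 1

Step 1 — x − y = 11 − 8 = 3. Step 2 — v_5(3) = 0 (factor: 3 = (5^0 · 3); the sign does not affect v_p). Step 3 — |x − y|_5 = 5^{0} = 1.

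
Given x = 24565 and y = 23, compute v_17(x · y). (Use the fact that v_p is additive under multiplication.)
v_17(564995) = 3

v_p(x) = 3 (factor: 24565 = 17^3 · 5); v_p(y) = 0 (factor: 23 = 17^0 · 23). Additivity: v_p(xy) = v_p(x) + v_p(y) = 3 + 0 = 3. (Direct check: xy = 564995 = 17^3 · (115).)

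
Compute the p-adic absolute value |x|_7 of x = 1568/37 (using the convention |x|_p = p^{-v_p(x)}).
|1568/37|_7 = 1/49

Step 1 — compute v_7(x) by factoring powers of 7 out of the numerator and denominator: v_7(1568/37) = 2. Step 2 — apply |x|_p = p^{-v_p(x)} = 7^{-2} = 1/49.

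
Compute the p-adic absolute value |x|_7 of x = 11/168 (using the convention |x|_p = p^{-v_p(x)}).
|11/168|_7 = 7

Step 1 — compute v_7(x) by factoring powers of 7 out of the numerator and denominator: v_7(11/168) = -1. Step 2 — apply |x|_p = p^{-v_p(x)} = 7^{1} = 7.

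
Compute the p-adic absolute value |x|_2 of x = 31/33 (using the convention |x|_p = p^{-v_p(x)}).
|31/33|_2 = 1

Step 1 — compute v_2(x) by factoring powers of 2 out of the numerator and denominator: v_2(31/33) = 0. Step 2 — apply |x|_p = p^{-v_p(x)} = 2^{0} = 1.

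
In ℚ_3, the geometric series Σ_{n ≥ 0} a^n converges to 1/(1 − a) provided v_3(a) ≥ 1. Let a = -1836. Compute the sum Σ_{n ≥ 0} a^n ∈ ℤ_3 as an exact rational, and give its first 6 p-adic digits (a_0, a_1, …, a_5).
Σ a^n = 1/(1 − a) = 1/1837;  first 6 digits = (1, 0, 0, 1, 1, 1)

v_3(a) = 3 ≥ 1, so the series converges in ℤ_3 to 1/(1 − a) = 1/(1 − (-1836)) = 1/1837. Expand this rational in ℤ_3: compute digits iteratively via d_i = x_i mod 3, x_{i+1} = (x_i − d_i)/3. The first 6 digits are (1, 0, 0, 1, 1, 1).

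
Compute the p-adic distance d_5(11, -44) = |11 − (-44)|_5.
d_5(11, -44) = 1/5

Step 1 — x − y = 11 − (-44) = 55. Step 2 — v_5(55) = 1 (factor: 55 = (5^1 · 11); the sign does not affect v_p). Step 3 — |x − y|_5 = 5^{-1} = 1/5.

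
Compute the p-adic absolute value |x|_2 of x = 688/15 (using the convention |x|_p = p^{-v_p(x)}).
|688/15|_2 = 1/16

Step 1 — compute v_2(x) by factoring powers of 2 out of the numerator and denominator: v_2(688/15) = 4. Step 2 — apply |x|_p = p^{-v_p(x)} = 2^{-4} = 1/16.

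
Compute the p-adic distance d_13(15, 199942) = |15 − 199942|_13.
d_13(15, 199942) = 1/28561

Step 1 — x − y = 15 − 199942 = -199927. Step 2 — v_13(-199927) = 4 (factor: -199927 = −(13^4 · 7); the sign does not affect v_p). Step 3 — |x − y|_13 = 13^{-4} = 1/28561.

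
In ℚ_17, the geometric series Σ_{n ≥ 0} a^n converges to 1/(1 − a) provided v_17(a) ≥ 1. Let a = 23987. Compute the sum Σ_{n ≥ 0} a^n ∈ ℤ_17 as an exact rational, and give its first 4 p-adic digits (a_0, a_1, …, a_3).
Σ a^n = 1/(1 − a) = -1/23986;  first 4 digits = (1, 0, 15, 4)

v_17(a) = 2 ≥ 1, so the series converges in ℤ_17 to 1/(1 − a) = 1/(1 − 23987) = -1/23986. Expand this rational in ℤ_17: compute digits iteratively via d_i = x_i mod 17, x_{i+1} = (x_i − d_i)/17. The first 4 digits are (1, 0, 15, 4).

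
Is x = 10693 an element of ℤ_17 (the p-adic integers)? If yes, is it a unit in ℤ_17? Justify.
x ∈ ℤ_17 but not a unit; v_17(x) = 2 > 0

ℤ_17 = {x ∈ ℚ_17 : v_17(x) ≥ 0} and ℤ_17^× = {x ∈ ℤ_17 : v_17(x) = 0}. Here v_17(10693) = v_17(num) − v_17(den) = 2; compare against these criteria.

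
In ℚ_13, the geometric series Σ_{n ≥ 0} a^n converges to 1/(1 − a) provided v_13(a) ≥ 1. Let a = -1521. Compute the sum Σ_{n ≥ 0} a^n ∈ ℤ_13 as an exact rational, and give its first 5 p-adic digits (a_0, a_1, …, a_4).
Σ a^n = 1/(1 − a) = 1/1522;  first 5 digits = (1, 0, 4, 12, 2)

v_13(a) = 2 ≥ 1, so the series converges in ℤ_13 to 1/(1 − a) = 1/(1 − (-1521)) = 1/1522. Expand this rational in ℤ_13: compute digits iteratively via d_i = x_i mod 13, x_{i+1} = (x_i − d_i)/13. The first 5 digits are (1, 0, 4, 12, 2).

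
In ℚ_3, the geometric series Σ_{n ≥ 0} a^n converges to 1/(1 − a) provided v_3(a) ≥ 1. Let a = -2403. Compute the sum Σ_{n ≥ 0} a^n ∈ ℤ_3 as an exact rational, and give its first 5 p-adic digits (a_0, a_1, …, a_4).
Σ a^n = 1/(1 − a) = 1/2404;  first 5 digits = (1, 0, 0, 1, 0)

v_3(a) = 3 ≥ 1, so the series converges in ℤ_3 to 1/(1 − a) = 1/(1 − (-2403)) = 1/2404. Expand this rational in ℤ_3: compute digits iteratively via d_i = x_i mod 3, x_{i+1} = (x_i − d_i)/3. The first 5 digits are (1, 0, 0, 1, 0).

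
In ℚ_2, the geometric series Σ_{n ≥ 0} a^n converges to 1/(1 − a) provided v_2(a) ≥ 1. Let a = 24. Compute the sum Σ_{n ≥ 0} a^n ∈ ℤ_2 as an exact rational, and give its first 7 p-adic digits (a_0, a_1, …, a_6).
Σ a^n = 1/(1 − a) = -1/23;  first 7 digits = (1, 0, 0, 1, 1, 0, 1)

v_2(a) = 3 ≥ 1, so the series converges in ℤ_2 to 1/(1 − a) = 1/(1 − 24) = -1/23. Expand this rational in ℤ_2: compute digits iteratively via d_i = x_i mod 2, x_{i+1} = (x_i − d_i)/2. The first 7 digits are (1, 0, 0, 1, 1, 0, 1).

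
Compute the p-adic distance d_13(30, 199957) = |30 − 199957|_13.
d_13(30, 199957) = 1/28561

Step 1 — x − y = 30 − 199957 = -199927. Step 2 — v_13(-199927) = 4 (factor: -199927 = −(13^4 · 7); the sign does not affect v_p). Step 3 — |x − y|_13 = 13^{-4} = 1/28561.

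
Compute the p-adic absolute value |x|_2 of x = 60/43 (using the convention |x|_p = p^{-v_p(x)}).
|60/43|_2 = 1/4

Step 1 — compute v_2(x) by factoring powers of 2 out of the numerator and denominator: v_2(60/43) = 2. Step 2 — apply |x|_p = p^{-v_p(x)} = 2^{-2} = 1/4.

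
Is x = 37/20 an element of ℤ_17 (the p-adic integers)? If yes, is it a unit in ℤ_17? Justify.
x ∈ ℤ_17^× (unit); v_17(x) = 0

ℤ_17 = {x ∈ ℚ_17 : v_17(x) ≥ 0} and ℤ_17^× = {x ∈ ℤ_17 : v_17(x) = 0}. Here v_17(37/20) = v_17(num) − v_17(den) = 0; compare against these criteria.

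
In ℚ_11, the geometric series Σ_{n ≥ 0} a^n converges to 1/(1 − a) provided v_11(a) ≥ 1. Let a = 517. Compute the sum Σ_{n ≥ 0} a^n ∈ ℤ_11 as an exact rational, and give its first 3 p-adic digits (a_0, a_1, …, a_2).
Σ a^n = 1/(1 − a) = -1/516;  first 3 digits = (1, 3, 2)

v_11(a) = 1 ≥ 1, so the series converges in ℤ_11 to 1/(1 − a) = 1/(1 − 517) = -1/516. Expand this rational in ℤ_11: compute digits iteratively via d_i = x_i mod 11, x_{i+1} = (x_i − d_i)/11. The first 3 digits are (1, 3, 2).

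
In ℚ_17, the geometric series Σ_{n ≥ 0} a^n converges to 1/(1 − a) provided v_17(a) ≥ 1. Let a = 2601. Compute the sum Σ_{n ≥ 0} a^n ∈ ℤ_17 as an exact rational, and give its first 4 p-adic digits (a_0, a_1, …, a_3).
Σ a^n = 1/(1 − a) = -1/2600;  first 4 digits = (1, 0, 9, 0)

v_17(a) = 2 ≥ 1, so the series converges in ℤ_17 to 1/(1 − a) = 1/(1 − 2601) = -1/2600. Expand this rational in ℤ_17: compute digits iteratively via d_i = x_i mod 17, x_{i+1} = (x_i − d_i)/17. The first 4 digits are (1, 0, 9, 0).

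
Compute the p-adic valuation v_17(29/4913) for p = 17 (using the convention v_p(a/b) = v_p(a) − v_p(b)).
v_17(29/4913) = -3

Factor powers of 17 from the numerator and denominator of the reduced fraction: 29 = 17^0 · 29 and 4913 = 17^3 · 1. Apply v_p(a/b) = v_p(a) − v_p(b): v_17(29/4913) = 0 − 3 = -3.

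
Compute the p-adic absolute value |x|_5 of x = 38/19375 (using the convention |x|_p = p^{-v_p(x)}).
|38/19375|_5 = 625

Step 1 — compute v_5(x) by factoring powers of 5 out of the numerator and denominator: v_5(38/19375) = -4. Step 2 — apply |x|_p = p^{-v_p(x)} = 5^{4} = 625.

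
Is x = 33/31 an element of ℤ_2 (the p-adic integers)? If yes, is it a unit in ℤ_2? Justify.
x ∈ ℤ_2^× (unit); v_2(x) = 0

ℤ_2 = {x ∈ ℚ_2 : v_2(x) ≥ 0} and ℤ_2^× = {x ∈ ℤ_2 : v_2(x) = 0}. Here v_2(33/31) = v_2(num) − v_2(den) = 0; compare against these criteria.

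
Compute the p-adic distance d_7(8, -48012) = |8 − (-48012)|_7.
d_7(8, -48012) = 1/2401

Step 1 — x − y = 8 − (-48012) = 48020. Step 2 — v_7(48020) = 4 (factor: 48020 = (7^4 · 20); the sign does not affect v_p). Step 3 — |x − y|_7 = 7^{-4} = 1/2401.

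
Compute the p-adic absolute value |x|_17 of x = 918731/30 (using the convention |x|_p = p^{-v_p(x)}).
|918731/30|_17 = 1/83521

Step 1 — compute v_17(x) by factoring powers of 17 out of the numerator and denominator: v_17(918731/30) = 4. Step 2 — apply |x|_p = p^{-v_p(x)} = 17^{-4} = 1/83521.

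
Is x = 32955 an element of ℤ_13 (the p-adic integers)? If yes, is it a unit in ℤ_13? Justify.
x ∈ ℤ_13 but not a unit; v_13(x) = 3 > 0

ℤ_13 = {x ∈ ℚ_13 : v_13(x) ≥ 0} and ℤ_13^× = {x ∈ ℤ_13 : v_13(x) = 0}. Here v_13(32955) = v_13(num) − v_13(den) = 3; compare against these criteria.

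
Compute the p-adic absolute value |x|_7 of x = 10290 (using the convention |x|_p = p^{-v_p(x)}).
|10290|_7 = 1/343

Step 1 — compute v_7(x) by factoring powers of 7 out of the numerator and denominator: v_7(10290) = 3. Step 2 — apply |x|_p = p^{-v_p(x)} = 7^{-3} = 1/343.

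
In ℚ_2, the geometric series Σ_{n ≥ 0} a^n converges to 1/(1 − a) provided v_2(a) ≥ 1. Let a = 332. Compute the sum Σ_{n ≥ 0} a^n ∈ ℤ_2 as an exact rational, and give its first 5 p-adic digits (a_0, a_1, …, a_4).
Σ a^n = 1/(1 − a) = -1/331;  first 5 digits = (1, 0, 1, 1, 1)

v_2(a) = 2 ≥ 1, so the series converges in ℤ_2 to 1/(1 − a) = 1/(1 − 332) = -1/331. Expand this rational in ℤ_2: compute digits iteratively via d_i = x_i mod 2, x_{i+1} = (x_i − d_i)/2. The first 5 digits are (1, 0, 1, 1, 1).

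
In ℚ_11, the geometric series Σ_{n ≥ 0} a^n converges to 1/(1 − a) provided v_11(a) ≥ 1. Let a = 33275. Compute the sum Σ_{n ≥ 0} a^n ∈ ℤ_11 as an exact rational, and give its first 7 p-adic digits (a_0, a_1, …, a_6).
Σ a^n = 1/(1 − a) = -1/33274;  first 7 digits = (1, 0, 0, 3, 2, 0, 9)

v_11(a) = 3 ≥ 1, so the series converges in ℤ_11 to 1/(1 − a) = 1/(1 − 33275) = -1/33274. Expand this rational in ℤ_11: compute digits iteratively via d_i = x_i mod 11, x_{i+1} = (x_i − d_i)/11. The first 7 digits are (1, 0, 0, 3, 2, 0, 9).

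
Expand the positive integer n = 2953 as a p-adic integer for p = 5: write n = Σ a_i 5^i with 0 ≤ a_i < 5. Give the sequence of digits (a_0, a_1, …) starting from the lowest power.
(a_0, a_1, …) = (3, 0, 3, 3, 4)

Repeated division by 5 gives the digits low-to-high: 2953 = 3 + 3·5^2 + 3·5^3 + 4·5^4. Digit sequence: (3, 0, 3, 3, 4).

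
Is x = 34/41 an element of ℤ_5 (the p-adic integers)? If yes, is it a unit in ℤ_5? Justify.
x ∈ ℤ_5^× (unit); v_5(x) = 0

ℤ_5 = {x ∈ ℚ_5 : v_5(x) ≥ 0} and ℤ_5^× = {x ∈ ℤ_5 : v_5(x) = 0}. Here v_5(34/41) = v_5(num) − v_5(den) = 0; compare against these criteria.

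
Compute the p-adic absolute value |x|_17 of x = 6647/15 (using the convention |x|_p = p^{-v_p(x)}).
|6647/15|_17 = 1/289

Step 1 — compute v_17(x) by factoring powers of 17 out of the numerator and denominator: v_17(6647/15) = 2. Step 2 — apply |x|_p = p^{-v_p(x)} = 17^{-2} = 1/289.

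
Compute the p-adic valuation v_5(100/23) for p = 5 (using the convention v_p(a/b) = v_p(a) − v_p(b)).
v_5(100/23) = 2

Factor powers of 5 from the numerator and denominator of the reduced fraction: 100 = 5^2 · 4 and 23 = 5^0 · 23. Apply v_p(a/b) = v_p(a) − v_p(b): v_5(100/23) = 2 − 0 = 2.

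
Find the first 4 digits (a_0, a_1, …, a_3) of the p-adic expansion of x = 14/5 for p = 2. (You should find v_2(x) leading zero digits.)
(a_0, …, a_3) = (0, 1, 1, 0)

v_2(14/5) = 1, so a_0 = ... = a_0 = 0. Factor out: x = 2^1 · u with u = 7/5 a unit in ℤ_2. Expand u iteratively via a_{v+i} = u_i mod 2, u_{i+1} = (u_i − a_{v+i})/2:
  u_0 = 7/5;  a_1 = 1;  u_1 = (u_0 − 1)/2 = 1/5
  u_1 = 1/5;  a_2 = 1;  u_2 = (u_1 − 1)/2 = -2/5
  u_2 = -2/5;  a_3 = 0;  u_3 = (u_2 − 0)/2 = -1/5
Digits: (0, 1, 1, 0).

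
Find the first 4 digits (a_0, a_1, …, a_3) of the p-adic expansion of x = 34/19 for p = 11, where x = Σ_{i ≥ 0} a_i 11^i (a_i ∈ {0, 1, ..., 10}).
(a_0, …, a_3) = (7, 3, 2, 5)

v_11(34/19) = 0 (numerator and denominator both coprime to 11), so x ∈ ℤ_11^×. Compute digits iteratively via a_i = x_i mod 11, x_{i+1} = (x_i − a_i)/11, with x_0 = x:
  x_0 = 34/19;  a_0 = 7;  x_1 = (x_0 − 7)/11 = -9/19
  x_1 = -9/19;  a_1 = 3;  x_2 = (x_1 − 3)/11 = -6/19
  x_2 = -6/19;  a_2 = 2;  x_3 = (x_2 − 2)/11 = -4/19
  x_3 = -4/19;  a_3 = 5;  x_4 = (x_3 − 5)/11 = -9/19
Digits: (7, 3, 2, 5).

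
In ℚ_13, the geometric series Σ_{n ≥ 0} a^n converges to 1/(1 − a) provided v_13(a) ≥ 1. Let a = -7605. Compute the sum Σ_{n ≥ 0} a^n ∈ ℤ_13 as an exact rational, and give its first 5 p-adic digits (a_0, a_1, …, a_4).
Σ a^n = 1/(1 − a) = 1/7606;  first 5 digits = (1, 0, 7, 9, 9)

v_13(a) = 2 ≥ 1, so the series converges in ℤ_13 to 1/(1 − a) = 1/(1 − (-7605)) = 1/7606. Expand this rational in ℤ_13: compute digits iteratively via d_i = x_i mod 13, x_{i+1} = (x_i − d_i)/13. The first 5 digits are (1, 0, 7, 9, 9).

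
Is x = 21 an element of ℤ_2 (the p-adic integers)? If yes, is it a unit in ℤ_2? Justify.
x ∈ ℤ_2^× (unit); v_2(x) = 0

ℤ_2 = {x ∈ ℚ_2 : v_2(x) ≥ 0} and ℤ_2^× = {x ∈ ℤ_2 : v_2(x) = 0}. Here v_2(21) = v_2(num) − v_2(den) = 0; compare against these criteria.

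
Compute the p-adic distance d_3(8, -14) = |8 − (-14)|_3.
d_3(8, -14) = 1

Step 1 — x − y = 8 − (-14) = 22. Step 2 — v_3(22) = 0 (factor: 22 = (3^0 · 22); the sign does not affect v_p). Step 3 — |x − y|_3 = 3^{0} = 1.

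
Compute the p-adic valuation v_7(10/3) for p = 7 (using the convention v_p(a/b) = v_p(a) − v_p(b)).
v_7(10/3) = 0

Factor powers of 7 from the numerator and denominator of the reduced fraction: 10 = 7^0 · 10 and 3 = 7^0 · 3. Apply v_p(a/b) = v_p(a) − v_p(b): v_7(10/3) = 0 − 0 = 0.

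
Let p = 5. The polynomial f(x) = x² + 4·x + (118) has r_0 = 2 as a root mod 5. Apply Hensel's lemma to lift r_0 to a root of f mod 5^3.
r_2 = 67 (mod 125)

Hensel: r_{i+1} = r_i − f(r_i)·(f′(r_i))^{-1} mod 5^{i+2}, f′(x) = 2x + 4. Iterate:
  r_0 = 2 (mod 5)
  r_1 = 17 (mod 25)
  r_2 = 67 (mod 125)
Final: r = 67 satisfies f(r) ≡ 0 mod 5^3.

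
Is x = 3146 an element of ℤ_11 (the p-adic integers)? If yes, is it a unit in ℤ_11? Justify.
x ∈ ℤ_11 but not a unit; v_11(x) = 2 > 0

ℤ_11 = {x ∈ ℚ_11 : v_11(x) ≥ 0} and ℤ_11^× = {x ∈ ℤ_11 : v_11(x) = 0}. Here v_11(3146) = v_11(num) − v_11(den) = 2; compare against these criteria.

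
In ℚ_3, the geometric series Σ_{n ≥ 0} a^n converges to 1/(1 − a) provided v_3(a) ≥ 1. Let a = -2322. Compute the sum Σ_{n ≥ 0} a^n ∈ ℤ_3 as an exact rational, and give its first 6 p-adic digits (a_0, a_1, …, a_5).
Σ a^n = 1/(1 − a) = 1/2323;  first 6 digits = (1, 0, 0, 1, 1, 2)

v_3(a) = 3 ≥ 1, so the series converges in ℤ_3 to 1/(1 − a) = 1/(1 − (-2322)) = 1/2323. Expand this rational in ℤ_3: compute digits iteratively via d_i = x_i mod 3, x_{i+1} = (x_i − d_i)/3. The first 6 digits are (1, 0, 0, 1, 1, 2).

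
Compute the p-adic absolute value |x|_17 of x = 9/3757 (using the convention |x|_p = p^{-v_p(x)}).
|9/3757|_17 = 289

Step 1 — compute v_17(x) by factoring powers of 17 out of the numerator and denominator: v_17(9/3757) = -2. Step 2 — apply |x|_p = p^{-v_p(x)} = 17^{2} = 289.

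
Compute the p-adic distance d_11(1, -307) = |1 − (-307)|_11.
d_11(1, -307) = 1/11

Step 1 — x − y = 1 − (-307) = 308. Step 2 — v_11(308) = 1 (factor: 308 = (11^1 · 28); the sign does not affect v_p). Step 3 — |x − y|_11 = 11^{-1} = 1/11.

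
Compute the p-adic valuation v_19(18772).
v_19(18772) = 2

v_19(n) is the largest exponent k such that 19^k divides n. Factor out: 18772 = 19^2 · 52. (Sign doesn't affect v_p.) So v_19(18772) = 2.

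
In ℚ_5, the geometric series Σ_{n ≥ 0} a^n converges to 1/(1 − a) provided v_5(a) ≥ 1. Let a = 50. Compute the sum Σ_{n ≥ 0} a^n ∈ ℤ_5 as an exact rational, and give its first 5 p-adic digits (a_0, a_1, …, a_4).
Σ a^n = 1/(1 − a) = -1/49;  first 5 digits = (1, 0, 2, 0, 4)

v_5(a) = 2 ≥ 1, so the series converges in ℤ_5 to 1/(1 − a) = 1/(1 − 50) = -1/49. Expand this rational in ℤ_5: compute digits iteratively via d_i = x_i mod 5, x_{i+1} = (x_i − d_i)/5. The first 5 digits are (1, 0, 2, 0, 4).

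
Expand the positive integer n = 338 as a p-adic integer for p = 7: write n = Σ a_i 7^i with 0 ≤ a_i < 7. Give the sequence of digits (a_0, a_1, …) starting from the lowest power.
(a_0, a_1, …) = (2, 6, 6)

Repeated division by 7 gives the digits low-to-high: 338 = 2 + 6·7^1 + 6·7^2. Digit sequence: (2, 6, 6).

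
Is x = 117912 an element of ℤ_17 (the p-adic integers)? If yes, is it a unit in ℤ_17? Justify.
x ∈ ℤ_17 but not a unit; v_17(x) = 3 > 0

ℤ_17 = {x ∈ ℚ_17 : v_17(x) ≥ 0} and ℤ_17^× = {x ∈ ℤ_17 : v_17(x) = 0}. Here v_17(117912) = v_17(num) − v_17(den) = 3; compare against these criteria.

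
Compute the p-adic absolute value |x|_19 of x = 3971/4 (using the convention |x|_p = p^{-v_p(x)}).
|3971/4|_19 = 1/361

Step 1 — compute v_19(x) by factoring powers of 19 out of the numerator and denominator: v_19(3971/4) = 2. Step 2 — apply |x|_p = p^{-v_p(x)} = 19^{-2} = 1/361.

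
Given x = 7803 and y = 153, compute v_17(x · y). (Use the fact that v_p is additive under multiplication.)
v_17(1193859) = 3

v_p(x) = 2 (factor: 7803 = 17^2 · 27); v_p(y) = 1 (factor: 153 = 17^1 · 9). Additivity: v_p(xy) = v_p(x) + v_p(y) = 2 + 1 = 3. (Direct check: xy = 1193859 = 17^3 · (243).)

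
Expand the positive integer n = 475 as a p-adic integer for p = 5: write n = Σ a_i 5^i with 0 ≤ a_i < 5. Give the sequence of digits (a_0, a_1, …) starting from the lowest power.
(a_0, a_1, …) = (0, 0, 4, 3)

Repeated division by 5 gives the digits low-to-high: 475 = 4·5^2 + 3·5^3. Digit sequence: (0, 0, 4, 3).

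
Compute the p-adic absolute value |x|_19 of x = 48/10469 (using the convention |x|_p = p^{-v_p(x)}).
|48/10469|_19 = 361

Step 1 — compute v_19(x) by factoring powers of 19 out of the numerator and denominator: v_19(48/10469) = -2. Step 2 — apply |x|_p = p^{-v_p(x)} = 19^{2} = 361.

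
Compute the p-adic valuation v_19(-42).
v_19(-42) = 0

v_19(n) is the largest exponent k such that 19^k divides n. Factor out: -42 = -19^0 · 42. (Sign doesn't affect v_p.) So v_19(-42) = 0.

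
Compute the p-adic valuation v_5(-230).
v_5(-230) = 1

v_5(n) is the largest exponent k such that 5^k divides n. Factor out: -230 = -5^1 · 46. (Sign doesn't affect v_p.) So v_5(-230) = 1.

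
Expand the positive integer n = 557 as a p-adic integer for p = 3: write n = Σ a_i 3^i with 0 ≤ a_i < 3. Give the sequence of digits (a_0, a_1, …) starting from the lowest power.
(a_0, a_1, …) = (2, 2, 1, 2, 0, 2)

Repeated division by 3 gives the digits low-to-high: 557 = 2 + 2·3^1 + 1·3^2 + 2·3^3 + 2·3^5. Digit sequence: (2, 2, 1, 2, 0, 2).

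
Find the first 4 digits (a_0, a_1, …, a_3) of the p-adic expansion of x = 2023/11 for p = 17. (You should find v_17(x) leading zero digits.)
(a_0, …, a_3) = (0, 0, 13, 7)

v_17(2023/11) = 2, so a_0 = ... = a_1 = 0. Factor out: x = 17^2 · u with u = 7/11 a unit in ℤ_17. Expand u iteratively via a_{v+i} = u_i mod 17, u_{i+1} = (u_i − a_{v+i})/17:
  u_0 = 7/11;  a_2 = 13;  u_1 = (u_0 − 13)/17 = -8/11
  u_1 = -8/11;  a_3 = 7;  u_2 = (u_1 − 7)/17 = -5/11
Digits: (0, 0, 13, 7).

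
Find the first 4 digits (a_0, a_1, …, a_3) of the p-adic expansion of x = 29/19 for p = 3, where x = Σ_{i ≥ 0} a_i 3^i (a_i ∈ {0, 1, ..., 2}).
(a_0, …, a_3) = (2, 0, 2, 2)

v_3(29/19) = 0 (numerator and denominator both coprime to 3), so x ∈ ℤ_3^×. Compute digits iteratively via a_i = x_i mod 3, x_{i+1} = (x_i − a_i)/3, with x_0 = x:
  x_0 = 29/19;  a_0 = 2;  x_1 = (x_0 − 2)/3 = -3/19
  x_1 = -3/19;  a_1 = 0;  x_2 = (x_1 − 0)/3 = -1/19
  x_2 = -1/19;  a_2 = 2;  x_3 = (x_2 − 2)/3 = -13/19
  x_3 = -13/19;  a_3 = 2;  x_4 = (x_3 − 2)/3 = -17/19
Digits: (2, 0, 2, 2).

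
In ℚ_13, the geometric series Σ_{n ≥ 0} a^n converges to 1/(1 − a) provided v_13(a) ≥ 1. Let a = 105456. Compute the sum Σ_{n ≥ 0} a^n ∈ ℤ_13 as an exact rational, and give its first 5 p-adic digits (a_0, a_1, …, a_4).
Σ a^n = 1/(1 − a) = -1/105455;  first 5 digits = (1, 0, 0, 9, 3)

v_13(a) = 3 ≥ 1, so the series converges in ℤ_13 to 1/(1 − a) = 1/(1 − 105456) = -1/105455. Expand this rational in ℤ_13: compute digits iteratively via d_i = x_i mod 13, x_{i+1} = (x_i − d_i)/13. The first 5 digits are (1, 0, 0, 9, 3).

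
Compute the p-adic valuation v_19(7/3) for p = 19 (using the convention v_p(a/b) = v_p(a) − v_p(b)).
v_19(7/3) = 0

Factor powers of 19 from the numerator and denominator of the reduced fraction: 7 = 19^0 · 7 and 3 = 19^0 · 3. Apply v_p(a/b) = v_p(a) − v_p(b): v_19(7/3) = 0 − 0 = 0.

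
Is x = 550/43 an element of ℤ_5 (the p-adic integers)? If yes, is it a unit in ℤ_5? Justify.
x ∈ ℤ_5 but not a unit; v_5(x) = 2 > 0

ℤ_5 = {x ∈ ℚ_5 : v_5(x) ≥ 0} and ℤ_5^× = {x ∈ ℤ_5 : v_5(x) = 0}. Here v_5(550/43) = v_5(num) − v_5(den) = 2; compare against these criteria.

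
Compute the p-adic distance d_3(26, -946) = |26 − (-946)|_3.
d_3(26, -946) = 1/243

Step 1 — x − y = 26 − (-946) = 972. Step 2 — v_3(972) = 5 (factor: 972 = (3^5 · 4); the sign does not affect v_p). Step 3 — |x − y|_3 = 3^{-5} = 1/243.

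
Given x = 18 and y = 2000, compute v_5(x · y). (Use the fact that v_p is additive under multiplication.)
v_5(36000) = 3

v_p(x) = 0 (factor: 18 = 5^0 · 18); v_p(y) = 3 (factor: 2000 = 5^3 · 16). Additivity: v_p(xy) = v_p(x) + v_p(y) = 0 + 3 = 3. (Direct check: xy = 36000 = 5^3 · (288).)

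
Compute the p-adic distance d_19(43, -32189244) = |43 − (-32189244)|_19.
d_19(43, -32189244) = 1/2476099

Step 1 — x − y = 43 − (-32189244) = 32189287. Step 2 — v_19(32189287) = 5 (factor: 32189287 = (19^5 · 13); the sign does not affect v_p). Step 3 — |x − y|_19 = 19^{-5} = 1/2476099.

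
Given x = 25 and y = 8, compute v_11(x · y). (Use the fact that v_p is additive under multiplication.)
v_11(200) = 0

v_p(x) = 0 (factor: 25 = 11^0 · 25); v_p(y) = 0 (factor: 8 = 11^0 · 8). Additivity: v_p(xy) = v_p(x) + v_p(y) = 0 + 0 = 0. (Direct check: xy = 200 = 11^0 · (200).)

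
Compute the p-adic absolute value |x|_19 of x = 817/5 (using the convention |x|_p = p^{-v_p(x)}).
|817/5|_19 = 1/19

Step 1 — compute v_19(x) by factoring powers of 19 out of the numerator and denominator: v_19(817/5) = 1. Step 2 — apply |x|_p = p^{-v_p(x)} = 19^{-1} = 1/19.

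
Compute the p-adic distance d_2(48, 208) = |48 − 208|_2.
d_2(48, 208) = 1/32

Step 1 — x − y = 48 − 208 = -160. Step 2 — v_2(-160) = 5 (factor: -160 = −(2^5 · 5); the sign does not affect v_p). Step 3 — |x − y|_2 = 2^{-5} = 1/32.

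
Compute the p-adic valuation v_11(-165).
v_11(-165) = 1

v_11(n) is the largest exponent k such that 11^k divides n. Factor out: -165 = -11^1 · 15. (Sign doesn't affect v_p.) So v_11(-165) = 1.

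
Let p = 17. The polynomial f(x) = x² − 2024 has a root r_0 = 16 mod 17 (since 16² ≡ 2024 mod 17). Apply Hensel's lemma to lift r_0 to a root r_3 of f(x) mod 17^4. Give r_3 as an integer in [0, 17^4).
r_3 = 40748 (mod 83521)

Hensel's recurrence: r_{i+1} = r_i − f(r_i)·(f′(r_i))^{-1} mod 17^{i+2}, with f′(x) = 2x. Iterate:
  r_0 = 16 (mod 17)
  r_1 = 288 (mod 289)
  r_2 = 1444 (mod 4913)
  r_3 = 40748 (mod 83521)
Final: r_3 = 40748, and one checks f(r_3) ≡ 0 mod 17^4.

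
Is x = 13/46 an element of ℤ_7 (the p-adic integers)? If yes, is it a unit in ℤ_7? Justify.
x ∈ ℤ_7^× (unit); v_7(x) = 0

ℤ_7 = {x ∈ ℚ_7 : v_7(x) ≥ 0} and ℤ_7^× = {x ∈ ℤ_7 : v_7(x) = 0}. Here v_7(13/46) = v_7(num) − v_7(den) = 0; compare against these criteria.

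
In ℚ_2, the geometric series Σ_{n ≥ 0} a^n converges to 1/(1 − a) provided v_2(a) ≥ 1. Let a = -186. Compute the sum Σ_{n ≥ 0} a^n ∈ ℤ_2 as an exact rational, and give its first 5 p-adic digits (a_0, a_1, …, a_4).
Σ a^n = 1/(1 − a) = 1/187;  first 5 digits = (1, 1, 0, 0, 1)

v_2(a) = 1 ≥ 1, so the series converges in ℤ_2 to 1/(1 − a) = 1/(1 − (-186)) = 1/187. Expand this rational in ℤ_2: compute digits iteratively via d_i = x_i mod 2, x_{i+1} = (x_i − d_i)/2. The first 5 digits are (1, 1, 0, 0, 1).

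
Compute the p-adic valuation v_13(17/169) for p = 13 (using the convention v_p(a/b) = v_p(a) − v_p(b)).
v_13(17/169) = -2

Factor powers of 13 from the numerator and denominator of the reduced fraction: 17 = 13^0 · 17 and 169 = 13^2 · 1. Apply v_p(a/b) = v_p(a) − v_p(b): v_13(17/169) = 0 − 2 = -2.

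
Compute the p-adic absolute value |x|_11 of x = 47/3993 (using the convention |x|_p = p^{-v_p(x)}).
|47/3993|_11 = 1331

Step 1 — compute v_11(x) by factoring powers of 11 out of the numerator and denominator: v_11(47/3993) = -3. Step 2 — apply |x|_p = p^{-v_p(x)} = 11^{3} = 1331.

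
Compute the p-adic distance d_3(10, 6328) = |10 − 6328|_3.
d_3(10, 6328) = 1/243

Step 1 — x − y = 10 − 6328 = -6318. Step 2 — v_3(-6318) = 5 (factor: -6318 = −(3^5 · 26); the sign does not affect v_p). Step 3 — |x − y|_3 = 3^{-5} = 1/243.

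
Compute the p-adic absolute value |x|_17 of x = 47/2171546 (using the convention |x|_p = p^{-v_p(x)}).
|47/2171546|_17 = 83521

Step 1 — compute v_17(x) by factoring powers of 17 out of the numerator and denominator: v_17(47/2171546) = -4. Step 2 — apply |x|_p = p^{-v_p(x)} = 17^{4} = 83521.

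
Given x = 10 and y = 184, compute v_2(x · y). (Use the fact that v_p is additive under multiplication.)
v_2(1840) = 4

v_p(x) = 1 (factor: 10 = 2^1 · 5); v_p(y) = 3 (factor: 184 = 2^3 · 23). Additivity: v_p(xy) = v_p(x) + v_p(y) = 1 + 3 = 4. (Direct check: xy = 1840 = 2^4 · (115).)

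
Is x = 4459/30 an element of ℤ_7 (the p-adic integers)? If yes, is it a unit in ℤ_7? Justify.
x ∈ ℤ_7 but not a unit; v_7(x) = 3 > 0

ℤ_7 = {x ∈ ℚ_7 : v_7(x) ≥ 0} and ℤ_7^× = {x ∈ ℤ_7 : v_7(x) = 0}. Here v_7(4459/30) = v_7(num) − v_7(den) = 3; compare against these criteria.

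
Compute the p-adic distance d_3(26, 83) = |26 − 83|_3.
d_3(26, 83) = 1/3

Step 1 — x − y = 26 − 83 = -57. Step 2 — v_3(-57) = 1 (factor: -57 = −(3^1 · 19); the sign does not affect v_p). Step 3 — |x − y|_3 = 3^{-1} = 1/3.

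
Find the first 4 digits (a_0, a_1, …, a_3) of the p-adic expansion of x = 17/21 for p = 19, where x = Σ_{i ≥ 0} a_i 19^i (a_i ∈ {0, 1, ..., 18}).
(a_0, …, a_3) = (18, 0, 9, 14)

v_19(17/21) = 0 (numerator and denominator both coprime to 19), so x ∈ ℤ_19^×. Compute digits iteratively via a_i = x_i mod 19, x_{i+1} = (x_i − a_i)/19, with x_0 = x:
  x_0 = 17/21;  a_0 = 18;  x_1 = (x_0 − 18)/19 = -19/21
  x_1 = -19/21;  a_1 = 0;  x_2 = (x_1 − 0)/19 = -1/21
  x_2 = -1/21;  a_2 = 9;  x_3 = (x_2 − 9)/19 = -10/21
  x_3 = -10/21;  a_3 = 14;  x_4 = (x_3 − 14)/19 = -16/21
Digits: (18, 0, 9, 14).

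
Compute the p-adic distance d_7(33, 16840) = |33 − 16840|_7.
d_7(33, 16840) = 1/16807

Step 1 — x − y = 33 − 16840 = -16807. Step 2 — v_7(-16807) = 5 (factor: -16807 = −(7^5 · 1); the sign does not affect v_p). Step 3 — |x − y|_7 = 7^{-5} = 1/16807.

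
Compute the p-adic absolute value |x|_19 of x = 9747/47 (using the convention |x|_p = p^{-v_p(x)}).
|9747/47|_19 = 1/361

Step 1 — compute v_19(x) by factoring powers of 19 out of the numerator and denominator: v_19(9747/47) = 2. Step 2 — apply |x|_p = p^{-v_p(x)} = 19^{-2} = 1/361.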